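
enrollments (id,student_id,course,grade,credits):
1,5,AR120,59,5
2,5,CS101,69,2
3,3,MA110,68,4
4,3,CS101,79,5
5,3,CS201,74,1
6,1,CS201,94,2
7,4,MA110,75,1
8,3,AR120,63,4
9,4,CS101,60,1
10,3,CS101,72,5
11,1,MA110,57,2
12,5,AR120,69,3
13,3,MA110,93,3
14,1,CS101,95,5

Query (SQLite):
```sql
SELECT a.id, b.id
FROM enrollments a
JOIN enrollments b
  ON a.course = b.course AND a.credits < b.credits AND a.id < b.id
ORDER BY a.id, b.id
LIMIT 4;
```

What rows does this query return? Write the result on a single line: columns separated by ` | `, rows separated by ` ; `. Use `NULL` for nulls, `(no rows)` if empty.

Pairs (a,b) with same course, a.credits < b.credits, a.id < b.id.
course groups: AR120:{1,8,12} CS101:{2,4,9,10,14} CS201:{5,6} MA110:{3,7,11,13}
Ordered by (a.id, b.id); first 4.

2 | 4 ; 2 | 10 ; 2 | 14 ; 5 | 6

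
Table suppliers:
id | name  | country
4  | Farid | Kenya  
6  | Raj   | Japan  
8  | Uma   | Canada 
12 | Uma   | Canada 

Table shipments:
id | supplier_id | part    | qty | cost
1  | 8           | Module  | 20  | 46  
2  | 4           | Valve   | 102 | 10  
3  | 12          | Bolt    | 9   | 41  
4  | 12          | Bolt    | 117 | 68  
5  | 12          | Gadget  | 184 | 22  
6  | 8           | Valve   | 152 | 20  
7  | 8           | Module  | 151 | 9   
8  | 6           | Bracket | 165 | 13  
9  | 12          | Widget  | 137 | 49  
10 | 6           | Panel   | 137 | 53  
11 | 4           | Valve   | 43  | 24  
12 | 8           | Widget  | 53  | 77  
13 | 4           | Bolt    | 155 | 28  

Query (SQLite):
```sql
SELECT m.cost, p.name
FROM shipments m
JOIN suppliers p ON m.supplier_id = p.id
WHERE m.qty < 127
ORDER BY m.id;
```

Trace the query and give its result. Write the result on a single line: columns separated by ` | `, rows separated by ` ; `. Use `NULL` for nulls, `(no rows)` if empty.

Each shipments row matches the suppliers row where supplier_id = suppliers.id.
Then keep rows with m.qty < 127.

46 | Uma ; 10 | Farid ; 41 | Uma ; 68 | Uma ; 24 | Farid ; 77 | Uma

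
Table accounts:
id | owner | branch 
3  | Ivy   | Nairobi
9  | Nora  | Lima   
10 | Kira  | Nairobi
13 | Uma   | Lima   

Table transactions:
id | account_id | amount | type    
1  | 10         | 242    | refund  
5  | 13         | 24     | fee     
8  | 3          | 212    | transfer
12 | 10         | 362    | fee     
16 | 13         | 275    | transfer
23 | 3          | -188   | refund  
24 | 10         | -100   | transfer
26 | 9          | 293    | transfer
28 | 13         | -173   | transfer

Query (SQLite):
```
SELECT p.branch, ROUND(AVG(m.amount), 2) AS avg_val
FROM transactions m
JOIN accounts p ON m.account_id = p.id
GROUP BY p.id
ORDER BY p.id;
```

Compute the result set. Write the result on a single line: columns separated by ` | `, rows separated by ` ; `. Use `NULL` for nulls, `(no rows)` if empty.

Join each transactions row to its accounts via account_id.
Group joined rows by accounts.id; compute ROUND(AVG(m.amount), 2) per group.
  3: ids {8, 23} → ROUND(AVG(m.amount), 2)=12
  9: ids {26} → ROUND(AVG(m.amount), 2)=293
  10: ids {1, 12, 24} → ROUND(AVG(m.amount), 2)=168
  13: ids {5, 16, 28} → ROUND(AVG(m.amount), 2)=42

Nairobi | 12 ; Lima | 293 ; Nairobi | 168 ; Lima | 42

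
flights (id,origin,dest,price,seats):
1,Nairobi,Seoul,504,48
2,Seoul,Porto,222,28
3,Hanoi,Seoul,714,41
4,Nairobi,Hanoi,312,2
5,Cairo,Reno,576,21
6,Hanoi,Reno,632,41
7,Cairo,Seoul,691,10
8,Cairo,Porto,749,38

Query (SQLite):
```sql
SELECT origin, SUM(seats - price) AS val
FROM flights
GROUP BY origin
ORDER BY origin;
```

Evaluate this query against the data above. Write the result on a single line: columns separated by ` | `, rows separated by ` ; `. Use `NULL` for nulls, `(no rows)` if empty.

For each row compute seats - price.
Group by origin; take SUM of the expression per group.
  Cairo: ids {5, 7, 8} → SUM(seats - price)=-1947
  Hanoi: ids {3, 6} → SUM(seats - price)=-1264
  Nairobi: ids {1, 4} → SUM(seats - price)=-766
  Seoul: ids {2} → SUM(seats - price)=-194

Cairo | -1947 ; Hanoi | -1264 ; Nairobi | -766 ; Seoul | -194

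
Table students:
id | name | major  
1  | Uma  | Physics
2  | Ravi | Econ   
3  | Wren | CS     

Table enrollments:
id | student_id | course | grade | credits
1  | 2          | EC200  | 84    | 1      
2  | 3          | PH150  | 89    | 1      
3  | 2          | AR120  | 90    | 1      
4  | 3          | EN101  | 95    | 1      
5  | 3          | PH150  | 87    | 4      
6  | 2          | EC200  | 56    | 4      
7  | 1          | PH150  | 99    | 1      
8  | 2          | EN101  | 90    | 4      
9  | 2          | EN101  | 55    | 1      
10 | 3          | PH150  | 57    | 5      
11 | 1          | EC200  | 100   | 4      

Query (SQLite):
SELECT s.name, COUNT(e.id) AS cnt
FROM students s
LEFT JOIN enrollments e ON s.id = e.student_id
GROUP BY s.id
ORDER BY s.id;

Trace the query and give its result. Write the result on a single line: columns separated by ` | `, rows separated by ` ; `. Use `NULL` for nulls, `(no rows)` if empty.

Uma | 2 ; Ravi | 5 ; Wren | 4

LEFT JOIN keeps every students row; unmatched ones get NULL for enrollments columns.
Group by students.id and compute COUNT(e.id). COUNT(col) of an all-NULL group is 0.
  1: ids {7, 11} → COUNT(e.id)=2
  2: ids {1, 3, 6, 8, 9} → COUNT(e.id)=5
  3: ids {2, 4, 5, 10} → COUNT(e.id)=4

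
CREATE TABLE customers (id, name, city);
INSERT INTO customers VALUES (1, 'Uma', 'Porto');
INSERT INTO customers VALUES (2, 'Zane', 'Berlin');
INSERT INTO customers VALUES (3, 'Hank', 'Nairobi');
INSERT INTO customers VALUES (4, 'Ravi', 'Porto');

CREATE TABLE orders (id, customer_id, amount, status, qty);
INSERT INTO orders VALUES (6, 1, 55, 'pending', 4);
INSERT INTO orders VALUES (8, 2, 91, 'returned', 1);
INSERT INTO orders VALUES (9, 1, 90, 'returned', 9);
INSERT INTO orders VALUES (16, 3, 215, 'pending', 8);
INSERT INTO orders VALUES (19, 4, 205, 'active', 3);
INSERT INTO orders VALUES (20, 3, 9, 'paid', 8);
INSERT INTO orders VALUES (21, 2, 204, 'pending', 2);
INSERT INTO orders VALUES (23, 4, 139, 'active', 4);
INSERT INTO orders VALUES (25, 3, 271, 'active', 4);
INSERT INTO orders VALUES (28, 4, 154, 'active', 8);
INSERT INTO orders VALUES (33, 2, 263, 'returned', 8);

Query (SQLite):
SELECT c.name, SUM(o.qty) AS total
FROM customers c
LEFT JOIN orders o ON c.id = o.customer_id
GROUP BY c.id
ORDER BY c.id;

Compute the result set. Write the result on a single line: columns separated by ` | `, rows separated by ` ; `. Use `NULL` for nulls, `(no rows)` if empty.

Uma | 13 ; Zane | 11 ; Hank | 20 ; Ravi | 15

LEFT JOIN keeps every customers row; unmatched ones get NULL for orders columns.
Group by customers.id and compute SUM(o.qty). SUM over an all-NULL group is NULL.
  1: ids {6, 9} → SUM(o.qty)=13
  2: ids {8, 21, 33} → SUM(o.qty)=11
  3: ids {16, 20, 25} → SUM(o.qty)=20
  4: ids {19, 23, 28} → SUM(o.qty)=15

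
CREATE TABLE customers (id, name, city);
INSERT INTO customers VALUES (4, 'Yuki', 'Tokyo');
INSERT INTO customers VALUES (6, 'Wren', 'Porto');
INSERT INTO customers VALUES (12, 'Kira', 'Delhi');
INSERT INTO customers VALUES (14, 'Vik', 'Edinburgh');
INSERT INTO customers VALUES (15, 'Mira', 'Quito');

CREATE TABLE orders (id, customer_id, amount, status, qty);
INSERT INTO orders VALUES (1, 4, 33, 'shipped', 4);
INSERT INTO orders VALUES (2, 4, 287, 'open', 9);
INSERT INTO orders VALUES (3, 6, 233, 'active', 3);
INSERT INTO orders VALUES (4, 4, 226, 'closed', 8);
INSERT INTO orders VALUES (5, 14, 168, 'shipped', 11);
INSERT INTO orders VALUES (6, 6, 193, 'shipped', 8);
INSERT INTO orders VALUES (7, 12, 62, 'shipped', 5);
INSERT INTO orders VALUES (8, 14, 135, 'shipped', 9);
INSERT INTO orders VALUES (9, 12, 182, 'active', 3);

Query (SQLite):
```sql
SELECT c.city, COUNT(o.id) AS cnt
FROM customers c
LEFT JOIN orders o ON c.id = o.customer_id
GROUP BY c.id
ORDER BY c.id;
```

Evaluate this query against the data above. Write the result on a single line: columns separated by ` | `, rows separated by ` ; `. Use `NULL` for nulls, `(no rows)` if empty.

Tokyo | 3 ; Porto | 2 ; Delhi | 2 ; Edinburgh | 2 ; Quito | 0

LEFT JOIN keeps every customers row; unmatched ones get NULL for orders columns.
Group by customers.id and compute COUNT(o.id). COUNT(col) of an all-NULL group is 0.
  4: ids {1, 2, 4} → COUNT(o.id)=3
  6: ids {3, 6} → COUNT(o.id)=2
  12: ids {7, 9} → COUNT(o.id)=2
  14: ids {5, 8} → COUNT(o.id)=2
  15: ids {—} → COUNT(o.id)=0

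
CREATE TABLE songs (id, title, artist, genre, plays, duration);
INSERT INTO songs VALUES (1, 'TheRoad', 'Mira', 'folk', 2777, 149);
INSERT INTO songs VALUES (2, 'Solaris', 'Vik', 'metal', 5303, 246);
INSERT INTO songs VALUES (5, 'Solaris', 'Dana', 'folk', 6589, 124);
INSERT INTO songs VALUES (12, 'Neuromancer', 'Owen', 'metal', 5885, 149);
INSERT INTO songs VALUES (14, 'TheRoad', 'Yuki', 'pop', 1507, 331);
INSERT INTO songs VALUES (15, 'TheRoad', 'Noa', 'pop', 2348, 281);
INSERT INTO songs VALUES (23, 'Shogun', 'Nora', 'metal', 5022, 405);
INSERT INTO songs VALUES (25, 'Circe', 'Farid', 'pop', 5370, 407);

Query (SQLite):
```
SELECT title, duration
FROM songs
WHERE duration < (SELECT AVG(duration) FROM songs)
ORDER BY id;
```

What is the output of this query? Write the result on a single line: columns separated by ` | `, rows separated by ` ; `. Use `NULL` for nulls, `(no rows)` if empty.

Scalar subquery: AVG(duration) over all songs rows = 261.5.
Keep rows where duration < that value.

TheRoad | 149 ; Solaris | 246 ; Solaris | 124 ; Neuromancer | 149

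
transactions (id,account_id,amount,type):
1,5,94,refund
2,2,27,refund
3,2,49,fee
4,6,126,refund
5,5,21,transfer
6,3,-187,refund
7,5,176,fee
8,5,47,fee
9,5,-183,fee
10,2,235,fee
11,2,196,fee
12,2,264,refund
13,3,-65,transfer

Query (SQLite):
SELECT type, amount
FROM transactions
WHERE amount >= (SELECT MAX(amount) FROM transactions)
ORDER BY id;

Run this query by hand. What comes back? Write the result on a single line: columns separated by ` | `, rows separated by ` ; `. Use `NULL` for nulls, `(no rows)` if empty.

Scalar subquery: MAX(amount) over all transactions rows = 264.
Keep rows where amount >= that value.

refund | 264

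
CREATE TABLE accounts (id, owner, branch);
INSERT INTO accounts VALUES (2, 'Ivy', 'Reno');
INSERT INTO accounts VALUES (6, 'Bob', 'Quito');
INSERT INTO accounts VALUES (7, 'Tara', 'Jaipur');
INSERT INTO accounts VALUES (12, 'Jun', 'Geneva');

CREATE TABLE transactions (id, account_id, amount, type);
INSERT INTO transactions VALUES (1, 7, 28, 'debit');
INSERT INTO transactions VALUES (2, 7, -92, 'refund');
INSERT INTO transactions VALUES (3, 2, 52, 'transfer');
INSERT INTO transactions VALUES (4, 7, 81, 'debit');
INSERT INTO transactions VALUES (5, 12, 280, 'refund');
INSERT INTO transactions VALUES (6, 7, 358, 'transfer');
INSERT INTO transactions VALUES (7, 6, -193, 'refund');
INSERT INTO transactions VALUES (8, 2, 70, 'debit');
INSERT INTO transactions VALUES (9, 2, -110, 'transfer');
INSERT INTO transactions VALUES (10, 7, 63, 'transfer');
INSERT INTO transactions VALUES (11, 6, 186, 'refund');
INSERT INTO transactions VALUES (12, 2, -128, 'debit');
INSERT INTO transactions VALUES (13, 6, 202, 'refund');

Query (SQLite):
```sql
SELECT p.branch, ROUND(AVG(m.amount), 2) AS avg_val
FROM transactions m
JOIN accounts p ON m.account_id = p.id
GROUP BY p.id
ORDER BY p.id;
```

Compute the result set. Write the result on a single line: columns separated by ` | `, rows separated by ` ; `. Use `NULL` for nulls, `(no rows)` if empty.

Join each transactions row to its accounts via account_id.
Group joined rows by accounts.id; compute ROUND(AVG(m.amount), 2) per group.
  2: ids {3, 8, 9, 12} → ROUND(AVG(m.amount), 2)=-29
  6: ids {7, 11, 13} → ROUND(AVG(m.amount), 2)=65
  7: ids {1, 2, 4, 6, 10} → ROUND(AVG(m.amount), 2)=87.6
  12: ids {5} → ROUND(AVG(m.amount), 2)=280

Reno | -29 ; Quito | 65 ; Jaipur | 87.6 ; Geneva | 280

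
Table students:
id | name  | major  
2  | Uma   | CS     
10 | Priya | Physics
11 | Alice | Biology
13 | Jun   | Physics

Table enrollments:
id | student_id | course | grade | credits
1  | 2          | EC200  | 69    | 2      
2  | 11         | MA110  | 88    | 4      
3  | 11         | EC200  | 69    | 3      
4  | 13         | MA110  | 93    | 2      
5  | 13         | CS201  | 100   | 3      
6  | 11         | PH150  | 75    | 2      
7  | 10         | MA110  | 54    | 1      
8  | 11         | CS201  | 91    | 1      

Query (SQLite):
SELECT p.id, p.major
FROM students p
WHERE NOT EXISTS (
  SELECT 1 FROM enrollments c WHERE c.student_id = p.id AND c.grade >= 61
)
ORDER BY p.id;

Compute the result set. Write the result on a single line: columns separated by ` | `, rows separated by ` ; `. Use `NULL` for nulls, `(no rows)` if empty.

10 | Physics

For each students row, check whether any enrollments with matching student_id has grade >= 61.
Keep rows where that is false.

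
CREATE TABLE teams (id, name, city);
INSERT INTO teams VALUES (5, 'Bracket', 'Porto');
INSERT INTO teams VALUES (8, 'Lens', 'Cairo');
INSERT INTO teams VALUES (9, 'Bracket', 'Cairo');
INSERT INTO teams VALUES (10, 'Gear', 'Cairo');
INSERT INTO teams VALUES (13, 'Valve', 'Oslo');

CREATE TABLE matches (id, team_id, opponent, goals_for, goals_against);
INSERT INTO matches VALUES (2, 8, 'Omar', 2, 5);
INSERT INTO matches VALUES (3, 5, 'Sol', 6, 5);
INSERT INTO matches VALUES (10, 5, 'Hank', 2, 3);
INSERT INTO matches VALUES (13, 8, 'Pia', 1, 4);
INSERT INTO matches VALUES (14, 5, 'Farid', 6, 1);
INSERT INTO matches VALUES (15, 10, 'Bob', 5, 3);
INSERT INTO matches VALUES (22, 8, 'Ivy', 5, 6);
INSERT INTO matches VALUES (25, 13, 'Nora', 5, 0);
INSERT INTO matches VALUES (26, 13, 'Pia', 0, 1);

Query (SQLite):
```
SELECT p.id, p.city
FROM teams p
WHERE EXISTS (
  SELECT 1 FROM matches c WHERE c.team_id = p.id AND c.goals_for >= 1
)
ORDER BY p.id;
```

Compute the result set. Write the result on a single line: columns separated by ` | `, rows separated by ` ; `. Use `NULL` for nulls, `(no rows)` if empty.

5 | Porto ; 8 | Cairo ; 10 | Cairo ; 13 | Oslo

For each teams row, check whether any matches with matching team_id has goals_for >= 1.
Keep rows where that is true.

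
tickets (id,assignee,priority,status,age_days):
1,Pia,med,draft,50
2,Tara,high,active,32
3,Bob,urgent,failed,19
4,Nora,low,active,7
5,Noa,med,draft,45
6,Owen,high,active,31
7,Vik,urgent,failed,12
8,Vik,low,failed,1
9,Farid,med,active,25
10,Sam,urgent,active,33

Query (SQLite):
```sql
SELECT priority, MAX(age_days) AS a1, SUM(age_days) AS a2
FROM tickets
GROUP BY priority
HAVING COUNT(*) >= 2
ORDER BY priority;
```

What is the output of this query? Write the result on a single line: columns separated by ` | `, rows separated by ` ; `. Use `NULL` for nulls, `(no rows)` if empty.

Group tickets by priority.
Per group compute: MAX(age_days), SUM(age_days).
HAVING: drop groups with fewer than 2 rows.
  high: ids {2, 6} → MAX(age_days)=32, SUM(age_days)=63
  low: ids {4, 8} → MAX(age_days)=7, SUM(age_days)=8
  med: ids {1, 5, 9} → MAX(age_days)=50, SUM(age_days)=120
  urgent: ids {3, 7, 10} → MAX(age_days)=33, SUM(age_days)=64

high | 32 | 63 ; low | 7 | 8 ; med | 50 | 120 ; urgent | 33 | 64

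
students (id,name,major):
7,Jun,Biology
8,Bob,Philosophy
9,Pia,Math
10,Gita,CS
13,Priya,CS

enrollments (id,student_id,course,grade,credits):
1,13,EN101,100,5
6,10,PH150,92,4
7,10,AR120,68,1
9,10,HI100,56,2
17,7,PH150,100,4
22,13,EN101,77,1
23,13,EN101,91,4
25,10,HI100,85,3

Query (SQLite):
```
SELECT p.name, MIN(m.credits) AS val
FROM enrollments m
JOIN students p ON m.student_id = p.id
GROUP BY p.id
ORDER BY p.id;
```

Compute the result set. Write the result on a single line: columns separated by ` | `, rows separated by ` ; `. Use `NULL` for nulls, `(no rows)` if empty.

Join each enrollments row to its students via student_id.
Group joined rows by students.id; compute MIN(m.credits) per group.
  7: ids {17} → MIN(m.credits)=4
  10: ids {6, 7, 9, 25} → MIN(m.credits)=1
  13: ids {1, 22, 23} → MIN(m.credits)=1

Jun | 4 ; Gita | 1 ; Priya | 1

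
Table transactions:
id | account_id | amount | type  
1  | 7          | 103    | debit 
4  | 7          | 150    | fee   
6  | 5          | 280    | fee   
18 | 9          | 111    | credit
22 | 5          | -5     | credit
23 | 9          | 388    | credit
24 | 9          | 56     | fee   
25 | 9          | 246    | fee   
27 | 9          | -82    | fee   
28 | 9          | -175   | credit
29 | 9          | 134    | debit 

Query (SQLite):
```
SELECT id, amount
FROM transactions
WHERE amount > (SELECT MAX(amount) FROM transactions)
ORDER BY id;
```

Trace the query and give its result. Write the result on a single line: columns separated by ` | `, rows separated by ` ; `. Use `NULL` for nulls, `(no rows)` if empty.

(no rows)

Scalar subquery: MAX(amount) over all transactions rows = 388.
Keep rows where amount > that value.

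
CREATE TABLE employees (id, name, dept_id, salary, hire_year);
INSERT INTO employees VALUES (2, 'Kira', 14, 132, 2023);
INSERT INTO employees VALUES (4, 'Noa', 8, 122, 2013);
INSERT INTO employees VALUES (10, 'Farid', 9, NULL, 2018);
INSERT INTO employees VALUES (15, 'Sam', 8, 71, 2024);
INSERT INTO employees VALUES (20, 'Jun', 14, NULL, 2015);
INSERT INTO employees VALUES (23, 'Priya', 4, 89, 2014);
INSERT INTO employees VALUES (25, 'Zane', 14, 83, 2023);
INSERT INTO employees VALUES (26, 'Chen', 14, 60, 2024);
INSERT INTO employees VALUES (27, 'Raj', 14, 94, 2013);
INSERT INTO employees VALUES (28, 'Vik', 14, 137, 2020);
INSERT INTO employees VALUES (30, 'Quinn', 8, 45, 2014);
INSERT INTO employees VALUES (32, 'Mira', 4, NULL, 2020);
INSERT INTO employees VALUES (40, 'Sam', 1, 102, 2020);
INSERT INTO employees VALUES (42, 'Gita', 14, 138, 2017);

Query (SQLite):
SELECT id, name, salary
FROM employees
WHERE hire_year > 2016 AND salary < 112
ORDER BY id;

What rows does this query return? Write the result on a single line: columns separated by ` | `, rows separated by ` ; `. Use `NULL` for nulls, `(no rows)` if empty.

hire_year > 2016: ids {2, 10, 15, 25, 26, 28, 32, 40, 42}
salary < 112: ids {15, 23, 25, 26, 27, 30, 40}
Combine with AND.

15 | Sam | 71 ; 25 | Zane | 83 ; 26 | Chen | 60 ; 40 | Sam | 102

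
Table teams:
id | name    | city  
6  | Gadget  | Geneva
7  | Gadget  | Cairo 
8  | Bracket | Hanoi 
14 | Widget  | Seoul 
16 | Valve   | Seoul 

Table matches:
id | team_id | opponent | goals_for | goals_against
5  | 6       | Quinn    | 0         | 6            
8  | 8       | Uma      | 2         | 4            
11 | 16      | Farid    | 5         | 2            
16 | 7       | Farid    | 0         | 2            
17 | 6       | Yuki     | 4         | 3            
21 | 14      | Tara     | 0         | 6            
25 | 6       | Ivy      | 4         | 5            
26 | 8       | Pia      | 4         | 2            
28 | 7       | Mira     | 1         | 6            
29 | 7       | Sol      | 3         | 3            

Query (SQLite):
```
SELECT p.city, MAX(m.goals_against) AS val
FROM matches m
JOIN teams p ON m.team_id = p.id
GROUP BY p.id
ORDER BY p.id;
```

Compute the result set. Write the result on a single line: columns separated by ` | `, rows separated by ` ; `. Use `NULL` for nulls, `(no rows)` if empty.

Join each matches row to its teams via team_id.
Group joined rows by teams.id; compute MAX(m.goals_against) per group.
  6: ids {5, 17, 25} → MAX(m.goals_against)=6
  7: ids {16, 28, 29} → MAX(m.goals_against)=6
  8: ids {8, 26} → MAX(m.goals_against)=4
  14: ids {21} → MAX(m.goals_against)=6
  16: ids {11} → MAX(m.goals_against)=2

Geneva | 6 ; Cairo | 6 ; Hanoi | 4 ; Seoul | 6 ; Seoul | 2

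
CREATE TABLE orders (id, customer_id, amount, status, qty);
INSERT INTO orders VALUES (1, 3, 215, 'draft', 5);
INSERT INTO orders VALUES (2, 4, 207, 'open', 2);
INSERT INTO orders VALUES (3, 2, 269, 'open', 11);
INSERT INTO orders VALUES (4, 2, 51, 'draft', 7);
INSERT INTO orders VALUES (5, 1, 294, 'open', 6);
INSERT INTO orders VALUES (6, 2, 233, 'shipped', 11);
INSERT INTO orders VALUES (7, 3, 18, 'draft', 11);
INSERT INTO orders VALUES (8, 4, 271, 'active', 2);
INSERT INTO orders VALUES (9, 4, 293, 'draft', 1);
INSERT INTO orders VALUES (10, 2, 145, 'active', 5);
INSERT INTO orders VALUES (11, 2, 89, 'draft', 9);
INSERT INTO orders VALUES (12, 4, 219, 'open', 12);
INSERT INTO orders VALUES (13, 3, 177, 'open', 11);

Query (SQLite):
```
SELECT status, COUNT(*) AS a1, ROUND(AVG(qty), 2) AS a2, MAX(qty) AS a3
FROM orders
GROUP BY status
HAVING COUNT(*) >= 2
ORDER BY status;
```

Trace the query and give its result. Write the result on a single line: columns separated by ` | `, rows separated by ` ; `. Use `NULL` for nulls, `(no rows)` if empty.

Group orders by status.
Per group compute: COUNT(*), ROUND(AVG(qty), 2), MAX(qty).
HAVING: drop groups with fewer than 2 rows.
  active: ids {8, 10} → COUNT(*)=2, ROUND(AVG(qty), 2)=3.5, MAX(qty)=5
  draft: ids {1, 4, 7, 9, 11} → COUNT(*)=5, ROUND(AVG(qty), 2)=6.6, MAX(qty)=11
  open: ids {2, 3, 5, 12, 13} → COUNT(*)=5, ROUND(AVG(qty), 2)=8.4, MAX(qty)=12
  shipped: ids {6} → COUNT(*)=1, ROUND(AVG(qty), 2)=11, MAX(qty)=11

active | 2 | 3.5 | 5 ; draft | 5 | 6.6 | 11 ; open | 5 | 8.4 | 12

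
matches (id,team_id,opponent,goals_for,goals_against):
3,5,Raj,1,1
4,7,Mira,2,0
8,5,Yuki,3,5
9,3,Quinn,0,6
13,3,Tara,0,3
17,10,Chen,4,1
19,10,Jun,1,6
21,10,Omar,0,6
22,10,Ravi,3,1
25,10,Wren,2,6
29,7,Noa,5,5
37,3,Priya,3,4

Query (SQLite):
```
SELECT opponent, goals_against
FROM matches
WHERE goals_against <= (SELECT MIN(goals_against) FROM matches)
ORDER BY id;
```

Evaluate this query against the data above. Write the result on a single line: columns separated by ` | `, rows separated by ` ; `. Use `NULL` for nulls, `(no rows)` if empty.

Mira | 0

Scalar subquery: MIN(goals_against) over all matches rows = 0.
Keep rows where goals_against <= that value.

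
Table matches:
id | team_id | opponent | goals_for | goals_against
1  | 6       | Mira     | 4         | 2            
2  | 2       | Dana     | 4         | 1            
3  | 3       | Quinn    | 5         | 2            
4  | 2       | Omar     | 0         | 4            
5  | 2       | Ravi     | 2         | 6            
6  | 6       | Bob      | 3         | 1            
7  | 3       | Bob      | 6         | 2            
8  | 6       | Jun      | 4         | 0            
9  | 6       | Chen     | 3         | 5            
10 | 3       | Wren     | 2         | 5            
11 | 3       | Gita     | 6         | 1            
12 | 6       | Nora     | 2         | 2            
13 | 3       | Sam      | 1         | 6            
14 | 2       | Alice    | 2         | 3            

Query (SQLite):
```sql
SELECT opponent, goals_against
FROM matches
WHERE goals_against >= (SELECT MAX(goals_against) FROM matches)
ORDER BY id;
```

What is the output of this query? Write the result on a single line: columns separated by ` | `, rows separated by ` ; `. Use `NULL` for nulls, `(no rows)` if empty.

Ravi | 6 ; Sam | 6

Scalar subquery: MAX(goals_against) over all matches rows = 6.
Keep rows where goals_against >= that value.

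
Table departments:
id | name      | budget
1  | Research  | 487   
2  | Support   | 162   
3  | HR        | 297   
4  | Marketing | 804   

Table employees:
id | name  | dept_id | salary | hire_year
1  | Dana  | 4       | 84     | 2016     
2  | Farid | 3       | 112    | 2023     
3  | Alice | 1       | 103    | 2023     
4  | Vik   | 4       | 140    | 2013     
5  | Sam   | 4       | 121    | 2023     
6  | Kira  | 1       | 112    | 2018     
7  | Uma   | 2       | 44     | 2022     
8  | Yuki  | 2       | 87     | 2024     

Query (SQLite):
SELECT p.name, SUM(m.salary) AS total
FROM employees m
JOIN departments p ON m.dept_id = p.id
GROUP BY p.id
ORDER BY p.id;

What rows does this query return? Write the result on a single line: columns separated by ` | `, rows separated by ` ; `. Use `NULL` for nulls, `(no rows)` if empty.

Join each employees row to its departments via dept_id.
Group joined rows by departments.id; compute SUM(m.salary) per group.
  1: ids {3, 6} → SUM(m.salary)=215
  2: ids {7, 8} → SUM(m.salary)=131
  3: ids {2} → SUM(m.salary)=112
  4: ids {1, 4, 5} → SUM(m.salary)=345

Research | 215 ; Support | 131 ; HR | 112 ; Marketing | 345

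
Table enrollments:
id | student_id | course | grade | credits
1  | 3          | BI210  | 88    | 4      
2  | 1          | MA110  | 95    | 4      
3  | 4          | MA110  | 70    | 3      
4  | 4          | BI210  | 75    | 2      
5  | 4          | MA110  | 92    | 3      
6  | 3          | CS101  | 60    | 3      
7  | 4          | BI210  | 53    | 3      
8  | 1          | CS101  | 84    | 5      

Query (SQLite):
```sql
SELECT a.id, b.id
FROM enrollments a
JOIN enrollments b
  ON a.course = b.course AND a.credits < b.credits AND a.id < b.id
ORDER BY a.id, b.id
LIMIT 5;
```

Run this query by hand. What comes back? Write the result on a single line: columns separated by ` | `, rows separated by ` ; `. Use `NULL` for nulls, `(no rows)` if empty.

4 | 7 ; 6 | 8

Pairs (a,b) with same course, a.credits < b.credits, a.id < b.id.
course groups: BI210:{1,4,7} CS101:{6,8} MA110:{2,3,5}
Ordered by (a.id, b.id); first 5.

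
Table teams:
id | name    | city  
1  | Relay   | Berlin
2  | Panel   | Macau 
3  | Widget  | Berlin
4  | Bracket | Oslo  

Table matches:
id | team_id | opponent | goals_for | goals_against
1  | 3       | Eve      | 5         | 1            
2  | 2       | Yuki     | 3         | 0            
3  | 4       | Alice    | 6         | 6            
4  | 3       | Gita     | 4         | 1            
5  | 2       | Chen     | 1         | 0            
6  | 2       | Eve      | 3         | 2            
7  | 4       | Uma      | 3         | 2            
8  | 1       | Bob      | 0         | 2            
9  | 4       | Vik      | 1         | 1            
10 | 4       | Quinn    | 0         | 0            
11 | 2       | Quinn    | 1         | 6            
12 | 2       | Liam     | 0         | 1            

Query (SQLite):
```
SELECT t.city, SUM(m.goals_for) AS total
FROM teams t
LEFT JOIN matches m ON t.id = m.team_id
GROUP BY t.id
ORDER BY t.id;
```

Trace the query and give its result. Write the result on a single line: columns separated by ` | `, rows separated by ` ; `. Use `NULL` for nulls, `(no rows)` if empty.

LEFT JOIN keeps every teams row; unmatched ones get NULL for matches columns.
Group by teams.id and compute SUM(m.goals_for). SUM over an all-NULL group is NULL.
  1: ids {8} → SUM(m.goals_for)=0
  2: ids {2, 5, 6, 11, 12} → SUM(m.goals_for)=8
  3: ids {1, 4} → SUM(m.goals_for)=9
  4: ids {3, 7, 9, 10} → SUM(m.goals_for)=10

Berlin | 0 ; Macau | 8 ; Berlin | 9 ; Oslo | 10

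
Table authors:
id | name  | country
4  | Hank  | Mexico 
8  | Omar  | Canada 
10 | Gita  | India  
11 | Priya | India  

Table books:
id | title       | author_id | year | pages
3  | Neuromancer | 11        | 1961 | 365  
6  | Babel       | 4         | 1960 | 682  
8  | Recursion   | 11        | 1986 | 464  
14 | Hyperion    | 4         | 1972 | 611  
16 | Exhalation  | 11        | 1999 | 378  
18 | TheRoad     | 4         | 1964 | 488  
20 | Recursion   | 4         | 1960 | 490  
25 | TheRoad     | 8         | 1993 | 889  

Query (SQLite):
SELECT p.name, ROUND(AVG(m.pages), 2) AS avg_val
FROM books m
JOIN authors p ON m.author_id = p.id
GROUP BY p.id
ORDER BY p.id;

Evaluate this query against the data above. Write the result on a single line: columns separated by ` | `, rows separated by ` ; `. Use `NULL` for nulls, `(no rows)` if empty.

Join each books row to its authors via author_id.
Group joined rows by authors.id; compute ROUND(AVG(m.pages), 2) per group.
  4: ids {6, 14, 18, 20} → ROUND(AVG(m.pages), 2)=567.75
  8: ids {25} → ROUND(AVG(m.pages), 2)=889
  11: ids {3, 8, 16} → ROUND(AVG(m.pages), 2)=402.33

Hank | 567.75 ; Omar | 889 ; Priya | 402.33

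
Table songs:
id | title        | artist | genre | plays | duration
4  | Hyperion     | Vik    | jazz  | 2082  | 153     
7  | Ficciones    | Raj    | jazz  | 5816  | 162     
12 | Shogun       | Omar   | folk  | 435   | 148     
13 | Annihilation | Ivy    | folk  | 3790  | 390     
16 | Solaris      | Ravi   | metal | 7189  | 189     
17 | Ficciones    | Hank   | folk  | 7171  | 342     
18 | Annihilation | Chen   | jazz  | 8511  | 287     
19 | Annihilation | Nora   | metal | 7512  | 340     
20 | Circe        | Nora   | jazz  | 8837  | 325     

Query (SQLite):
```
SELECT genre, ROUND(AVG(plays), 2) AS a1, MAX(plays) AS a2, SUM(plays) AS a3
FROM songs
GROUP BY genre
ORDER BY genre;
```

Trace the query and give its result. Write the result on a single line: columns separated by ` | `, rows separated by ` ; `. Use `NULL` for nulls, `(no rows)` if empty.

Group songs by genre.
Per group compute: ROUND(AVG(plays), 2), MAX(plays), SUM(plays).
  folk: ids {12, 13, 17} → ROUND(AVG(plays), 2)=3798.67, MAX(plays)=7171, SUM(plays)=11396
  jazz: ids {4, 7, 18, 20} → ROUND(AVG(plays), 2)=6311.5, MAX(plays)=8837, SUM(plays)=25246
  metal: ids {16, 19} → ROUND(AVG(plays), 2)=7350.5, MAX(plays)=7512, SUM(plays)=14701

folk | 3798.67 | 7171 | 11396 ; jazz | 6311.5 | 8837 | 25246 ; metal | 7350.5 | 7512 | 14701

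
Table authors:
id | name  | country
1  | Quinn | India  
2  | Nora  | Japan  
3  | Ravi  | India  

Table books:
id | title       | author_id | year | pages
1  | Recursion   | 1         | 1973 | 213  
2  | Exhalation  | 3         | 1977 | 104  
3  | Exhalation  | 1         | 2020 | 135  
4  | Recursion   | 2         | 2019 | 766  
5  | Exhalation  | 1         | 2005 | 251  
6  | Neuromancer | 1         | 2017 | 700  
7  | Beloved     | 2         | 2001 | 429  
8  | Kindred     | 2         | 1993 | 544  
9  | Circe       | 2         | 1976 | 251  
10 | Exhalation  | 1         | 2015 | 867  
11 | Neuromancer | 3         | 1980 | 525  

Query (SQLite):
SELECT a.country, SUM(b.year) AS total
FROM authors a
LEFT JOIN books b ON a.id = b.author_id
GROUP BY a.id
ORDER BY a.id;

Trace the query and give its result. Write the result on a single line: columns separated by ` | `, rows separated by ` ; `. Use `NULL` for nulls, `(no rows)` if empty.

LEFT JOIN keeps every authors row; unmatched ones get NULL for books columns.
Group by authors.id and compute SUM(b.year). SUM over an all-NULL group is NULL.
  1: ids {1, 3, 5, 6, 10} → SUM(b.year)=10030
  2: ids {4, 7, 8, 9} → SUM(b.year)=7989
  3: ids {2, 11} → SUM(b.year)=3957

India | 10030 ; Japan | 7989 ; India | 3957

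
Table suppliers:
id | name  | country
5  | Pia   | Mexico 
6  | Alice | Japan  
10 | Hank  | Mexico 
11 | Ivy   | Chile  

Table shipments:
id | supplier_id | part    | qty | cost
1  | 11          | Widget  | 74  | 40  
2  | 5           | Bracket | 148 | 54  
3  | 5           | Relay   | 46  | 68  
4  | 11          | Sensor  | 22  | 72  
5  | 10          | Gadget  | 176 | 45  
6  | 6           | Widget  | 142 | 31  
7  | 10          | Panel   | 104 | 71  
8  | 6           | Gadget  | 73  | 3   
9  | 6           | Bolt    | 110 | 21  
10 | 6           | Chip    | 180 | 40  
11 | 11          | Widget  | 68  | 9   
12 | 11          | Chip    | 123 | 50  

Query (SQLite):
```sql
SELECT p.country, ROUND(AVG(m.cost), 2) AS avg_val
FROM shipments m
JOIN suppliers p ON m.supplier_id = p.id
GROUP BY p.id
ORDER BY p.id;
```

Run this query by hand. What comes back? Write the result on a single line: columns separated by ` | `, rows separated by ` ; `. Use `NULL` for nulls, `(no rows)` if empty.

Mexico | 61 ; Japan | 23.75 ; Mexico | 58 ; Chile | 42.75

Join each shipments row to its suppliers via supplier_id.
Group joined rows by suppliers.id; compute ROUND(AVG(m.cost), 2) per group.
  5: ids {2, 3} → ROUND(AVG(m.cost), 2)=61
  6: ids {6, 8, 9, 10} → ROUND(AVG(m.cost), 2)=23.75
  10: ids {5, 7} → ROUND(AVG(m.cost), 2)=58
  11: ids {1, 4, 11, 12} → ROUND(AVG(m.cost), 2)=42.75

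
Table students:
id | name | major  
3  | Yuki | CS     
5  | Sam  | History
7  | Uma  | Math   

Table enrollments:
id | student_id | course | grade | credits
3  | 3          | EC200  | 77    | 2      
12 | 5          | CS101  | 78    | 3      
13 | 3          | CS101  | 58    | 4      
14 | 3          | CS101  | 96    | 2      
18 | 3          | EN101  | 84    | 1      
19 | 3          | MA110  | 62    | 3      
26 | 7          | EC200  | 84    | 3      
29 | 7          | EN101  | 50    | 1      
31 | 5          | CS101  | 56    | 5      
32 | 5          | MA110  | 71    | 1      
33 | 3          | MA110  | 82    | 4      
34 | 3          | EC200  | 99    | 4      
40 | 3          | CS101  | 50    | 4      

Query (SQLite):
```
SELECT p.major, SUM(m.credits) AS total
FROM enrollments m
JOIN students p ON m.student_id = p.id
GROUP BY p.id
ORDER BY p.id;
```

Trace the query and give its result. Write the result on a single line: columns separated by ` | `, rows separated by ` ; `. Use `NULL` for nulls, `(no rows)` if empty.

CS | 24 ; History | 9 ; Math | 4

Join each enrollments row to its students via student_id.
Group joined rows by students.id; compute SUM(m.credits) per group.
  3: ids {3, 13, 14, 18, 19, 33, 34, 40} → SUM(m.credits)=24
  5: ids {12, 31, 32} → SUM(m.credits)=9
  7: ids {26, 29} → SUM(m.credits)=4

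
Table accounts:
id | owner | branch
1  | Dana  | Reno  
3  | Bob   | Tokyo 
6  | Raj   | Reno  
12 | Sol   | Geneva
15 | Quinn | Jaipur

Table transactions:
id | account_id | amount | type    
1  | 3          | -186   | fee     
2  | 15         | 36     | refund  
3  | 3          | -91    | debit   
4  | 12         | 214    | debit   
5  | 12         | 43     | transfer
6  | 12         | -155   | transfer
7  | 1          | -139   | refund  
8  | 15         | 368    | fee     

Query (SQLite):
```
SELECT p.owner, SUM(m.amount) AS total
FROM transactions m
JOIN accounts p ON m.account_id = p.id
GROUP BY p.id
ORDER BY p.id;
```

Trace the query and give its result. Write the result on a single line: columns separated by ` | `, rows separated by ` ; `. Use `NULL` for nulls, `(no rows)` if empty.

Join each transactions row to its accounts via account_id.
Group joined rows by accounts.id; compute SUM(m.amount) per group.
  1: ids {7} → SUM(m.amount)=-139
  3: ids {1, 3} → SUM(m.amount)=-277
  12: ids {4, 5, 6} → SUM(m.amount)=102
  15: ids {2, 8} → SUM(m.amount)=404

Dana | -139 ; Bob | -277 ; Sol | 102 ; Quinn | 404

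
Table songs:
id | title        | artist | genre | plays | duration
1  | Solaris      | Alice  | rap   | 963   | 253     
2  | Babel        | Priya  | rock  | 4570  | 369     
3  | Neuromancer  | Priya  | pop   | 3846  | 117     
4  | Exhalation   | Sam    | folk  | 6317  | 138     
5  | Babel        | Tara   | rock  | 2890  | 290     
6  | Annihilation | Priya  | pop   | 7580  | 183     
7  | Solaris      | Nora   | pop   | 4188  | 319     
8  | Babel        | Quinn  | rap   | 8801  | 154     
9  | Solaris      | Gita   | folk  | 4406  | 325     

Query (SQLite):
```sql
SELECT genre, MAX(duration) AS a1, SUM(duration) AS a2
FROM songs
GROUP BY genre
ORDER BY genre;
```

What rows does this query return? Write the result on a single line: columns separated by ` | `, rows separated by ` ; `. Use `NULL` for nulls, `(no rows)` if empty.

folk | 325 | 463 ; pop | 319 | 619 ; rap | 253 | 407 ; rock | 369 | 659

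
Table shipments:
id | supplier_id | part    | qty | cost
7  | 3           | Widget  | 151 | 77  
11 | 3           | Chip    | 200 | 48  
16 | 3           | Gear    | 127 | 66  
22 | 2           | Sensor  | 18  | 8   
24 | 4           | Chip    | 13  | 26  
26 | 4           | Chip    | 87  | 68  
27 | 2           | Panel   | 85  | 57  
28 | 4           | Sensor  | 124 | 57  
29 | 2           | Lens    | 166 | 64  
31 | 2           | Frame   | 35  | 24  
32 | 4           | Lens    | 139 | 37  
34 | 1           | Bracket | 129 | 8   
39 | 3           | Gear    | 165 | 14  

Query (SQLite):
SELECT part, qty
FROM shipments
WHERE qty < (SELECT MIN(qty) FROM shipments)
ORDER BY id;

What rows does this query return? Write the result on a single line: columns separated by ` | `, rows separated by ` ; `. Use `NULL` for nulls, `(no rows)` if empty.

(no rows)

Scalar subquery: MIN(qty) over all shipments rows = 13.
Keep rows where qty < that value.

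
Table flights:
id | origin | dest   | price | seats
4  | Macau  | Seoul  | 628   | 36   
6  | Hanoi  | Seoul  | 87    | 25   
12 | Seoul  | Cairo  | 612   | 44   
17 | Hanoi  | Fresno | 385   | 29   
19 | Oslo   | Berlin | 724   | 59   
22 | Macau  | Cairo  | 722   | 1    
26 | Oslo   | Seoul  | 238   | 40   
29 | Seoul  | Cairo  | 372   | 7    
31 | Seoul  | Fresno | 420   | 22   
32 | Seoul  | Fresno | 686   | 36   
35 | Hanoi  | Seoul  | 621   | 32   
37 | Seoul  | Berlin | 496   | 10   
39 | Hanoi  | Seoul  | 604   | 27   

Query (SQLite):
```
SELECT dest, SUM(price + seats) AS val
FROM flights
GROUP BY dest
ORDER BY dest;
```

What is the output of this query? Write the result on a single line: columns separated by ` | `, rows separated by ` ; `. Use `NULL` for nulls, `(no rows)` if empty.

Berlin | 1289 ; Cairo | 1758 ; Fresno | 1578 ; Seoul | 2338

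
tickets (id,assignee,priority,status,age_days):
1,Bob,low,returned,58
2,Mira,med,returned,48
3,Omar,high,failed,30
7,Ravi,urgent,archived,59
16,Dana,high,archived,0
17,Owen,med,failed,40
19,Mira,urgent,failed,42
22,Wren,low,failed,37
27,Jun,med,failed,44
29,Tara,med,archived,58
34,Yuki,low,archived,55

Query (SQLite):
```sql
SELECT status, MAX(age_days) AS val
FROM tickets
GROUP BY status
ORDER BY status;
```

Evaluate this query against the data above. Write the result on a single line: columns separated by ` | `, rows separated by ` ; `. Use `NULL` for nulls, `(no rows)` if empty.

Partition tickets by status; compute MAX(age_days) within each group.
  archived: ids {7, 16, 29, 34} → MAX(age_days)=59
  failed: ids {3, 17, 19, 22, 27} → MAX(age_days)=44
  returned: ids {1, 2} → MAX(age_days)=58

archived | 59 ; failed | 44 ; returned | 58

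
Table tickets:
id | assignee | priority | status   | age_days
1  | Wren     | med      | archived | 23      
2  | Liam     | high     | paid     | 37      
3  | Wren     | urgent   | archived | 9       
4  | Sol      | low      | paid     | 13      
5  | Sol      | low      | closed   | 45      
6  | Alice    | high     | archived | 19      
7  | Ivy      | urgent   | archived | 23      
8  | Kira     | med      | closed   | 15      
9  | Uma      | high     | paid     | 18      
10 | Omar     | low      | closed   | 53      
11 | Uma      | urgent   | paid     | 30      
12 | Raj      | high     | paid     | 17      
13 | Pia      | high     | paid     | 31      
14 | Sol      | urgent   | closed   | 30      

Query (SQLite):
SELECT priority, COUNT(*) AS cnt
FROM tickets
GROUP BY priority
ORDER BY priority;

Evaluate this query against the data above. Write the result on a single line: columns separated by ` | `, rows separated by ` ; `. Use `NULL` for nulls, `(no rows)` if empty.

Partition tickets by priority; compute COUNT(*) within each group.
  high: ids {2, 6, 9, 12, 13} → COUNT(*)=5
  low: ids {4, 5, 10} → COUNT(*)=3
  med: ids {1, 8} → COUNT(*)=2
  urgent: ids {3, 7, 11, 14} → COUNT(*)=4

high | 5 ; low | 3 ; med | 2 ; urgent | 4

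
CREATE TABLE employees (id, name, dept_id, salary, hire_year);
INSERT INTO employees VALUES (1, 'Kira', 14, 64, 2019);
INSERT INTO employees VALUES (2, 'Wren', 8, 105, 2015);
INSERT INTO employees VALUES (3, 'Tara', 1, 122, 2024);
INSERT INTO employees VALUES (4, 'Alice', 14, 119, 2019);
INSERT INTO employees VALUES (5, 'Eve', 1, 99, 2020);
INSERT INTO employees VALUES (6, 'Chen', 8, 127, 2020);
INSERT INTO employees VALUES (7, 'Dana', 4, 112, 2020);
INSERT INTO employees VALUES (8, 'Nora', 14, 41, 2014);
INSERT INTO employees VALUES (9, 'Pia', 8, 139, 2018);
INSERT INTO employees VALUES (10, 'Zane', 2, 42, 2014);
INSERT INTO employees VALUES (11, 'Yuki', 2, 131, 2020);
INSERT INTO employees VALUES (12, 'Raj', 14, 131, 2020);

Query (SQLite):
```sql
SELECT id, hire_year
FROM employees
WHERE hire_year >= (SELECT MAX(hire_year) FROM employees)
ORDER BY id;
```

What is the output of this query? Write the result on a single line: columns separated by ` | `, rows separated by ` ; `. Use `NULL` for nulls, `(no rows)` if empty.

Scalar subquery: MAX(hire_year) over all employees rows = 2024.
Keep rows where hire_year >= that value.

3 | 2024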